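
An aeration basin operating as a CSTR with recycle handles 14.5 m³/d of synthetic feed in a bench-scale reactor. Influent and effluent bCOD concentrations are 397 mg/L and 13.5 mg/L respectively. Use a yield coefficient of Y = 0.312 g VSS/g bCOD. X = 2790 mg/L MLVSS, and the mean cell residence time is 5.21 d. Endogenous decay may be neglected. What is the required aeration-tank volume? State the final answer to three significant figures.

V ≈ 3.24 m³

Biomass mass balance (decay neglected): V·X = Y·Q·(S₀ − S)·θ_c, so V = 0.312 × 14.5 × (397 − 13.5) × 5.21 / 2790 = 3.240 m³.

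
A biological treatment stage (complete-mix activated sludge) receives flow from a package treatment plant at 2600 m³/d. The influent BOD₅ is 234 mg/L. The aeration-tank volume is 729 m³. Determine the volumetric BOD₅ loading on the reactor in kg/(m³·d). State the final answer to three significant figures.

L_v ≈ 0.835 kg BOD₅/(m³·d)

Volumetric loading L_v = Q·S₀ / V = 2600 × 234 g/m³ / 729.0 m³ = 834.6 g/(m³·d) = 0.8346 kg BOD₅/(m³·d).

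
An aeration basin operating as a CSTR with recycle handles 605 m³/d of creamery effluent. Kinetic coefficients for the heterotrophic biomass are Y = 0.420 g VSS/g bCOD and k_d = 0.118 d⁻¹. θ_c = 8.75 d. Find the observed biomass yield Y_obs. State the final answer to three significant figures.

Y_obs ≈ 0.207 g VSS/g bCOD

Correct the yield for decay: Y_obs = Y/(1 + k_d θ_c) = 0.420 / (1 + 0.118 × 8.75) = 0.420 / 2.032 = 0.2066.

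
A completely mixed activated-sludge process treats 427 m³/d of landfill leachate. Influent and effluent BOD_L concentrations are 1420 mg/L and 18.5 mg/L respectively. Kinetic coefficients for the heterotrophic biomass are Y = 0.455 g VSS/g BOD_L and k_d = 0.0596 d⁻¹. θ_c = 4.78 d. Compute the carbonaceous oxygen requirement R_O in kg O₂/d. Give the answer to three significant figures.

R_O ≈ 298 kg O₂/d

Observed yield with endogenous decay: Y_obs = Y / (1 + k_d·θ_c) = 0.455 / (1 + 0.0596 × 4.78) = 0.455 / 1.285 = 0.3541 g VSS/g BOD_L.
Q·(S₀ − S) = 427 × (1420 − 18.5) × 10⁻³ = 598.4 kg/d removed.
P_X = Y_obs·Q·(S₀ − S) = 0.3541 × 598.4 = 211.9 kg VSS/d.
Carbonaceous O₂ demand = substrate oxidised − cell-mass equivalent = 598.4 − 1.42 × 211.9 = 297.5 kg O₂/d.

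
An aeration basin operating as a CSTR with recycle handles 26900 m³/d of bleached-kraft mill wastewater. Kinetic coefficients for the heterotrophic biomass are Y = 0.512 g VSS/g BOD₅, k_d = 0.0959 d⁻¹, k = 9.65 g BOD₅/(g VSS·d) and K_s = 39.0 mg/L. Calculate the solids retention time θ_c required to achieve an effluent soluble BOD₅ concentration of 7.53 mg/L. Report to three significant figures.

Specific growth rate at S = 7.53 mg/L: μ = YkS/(K_s+S) = 0.512·9.65·7.53/(39.0+7.53) = 0.7996 d⁻¹.
Then 1/θ_c = μ − k_d = 0.7996 − 0.0959 = 0.7037 d⁻¹, giving θ_c = 1.421 d.

θ_c ≈ 1.42 d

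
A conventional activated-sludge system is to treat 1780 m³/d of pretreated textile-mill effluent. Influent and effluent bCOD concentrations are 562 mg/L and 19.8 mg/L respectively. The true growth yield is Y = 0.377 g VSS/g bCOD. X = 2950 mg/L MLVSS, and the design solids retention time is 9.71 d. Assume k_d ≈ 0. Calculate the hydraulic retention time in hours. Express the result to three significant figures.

τ ≈ 16.1 h

With k_d = 0 the design equation reduces to V = Y Q (S₀−S) θ_c / X = 0.377 × 1780 × (562 − 19.8) × 9.71 / 2950 = 1198 m³.
Hydraulic retention time τ = V/Q = 1198 / 1780 = 0.6728 d = 16.15 h.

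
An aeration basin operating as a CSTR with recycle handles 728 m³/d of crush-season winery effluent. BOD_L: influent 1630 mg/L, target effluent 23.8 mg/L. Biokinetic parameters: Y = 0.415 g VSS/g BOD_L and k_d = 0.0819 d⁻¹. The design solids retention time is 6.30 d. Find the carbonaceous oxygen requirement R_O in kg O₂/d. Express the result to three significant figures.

R_O ≈ 715 kg O₂/d

Y_obs = Y / (1 + k_d θ_c) = 0.415 / (1 + 0.0819 × 6.30) = 0.415 / 1.516 = 0.2738.
Q·(S₀ − S) = 728 × (1630 − 23.8) × 10⁻³ = 1169 kg/d removed.
P_X = Y_obs·Q·(S₀ − S) = 0.2738 × 1169 = 320.1 kg VSS/d.
Carbonaceous O₂ demand = substrate oxidised − cell-mass equivalent = 1169 − 1.42 × 320.1 = 714.8 kg O₂/d.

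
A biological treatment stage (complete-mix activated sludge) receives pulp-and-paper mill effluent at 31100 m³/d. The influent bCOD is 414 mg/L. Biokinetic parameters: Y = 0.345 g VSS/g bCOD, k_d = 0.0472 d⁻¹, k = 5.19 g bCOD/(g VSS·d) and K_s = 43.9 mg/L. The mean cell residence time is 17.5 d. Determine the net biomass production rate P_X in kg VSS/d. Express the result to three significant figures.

P_X ≈ 2420 kg VSS/d

From the Monod/SRT balance for a CMAS, S = K_s·(1+k_d θ_c)/[θ_c·(Y k − k_d) − 1] = 43.9 × (1 + 0.0472 × 17.5) / [17.5 × (0.345 × 5.19 − 0.0472) − 1] = 80.16 / 29.51 = 2.717 mg/L.
Y_obs = Y / (1 + k_d θ_c) = 0.345 / (1 + 0.0472 × 17.5) = 0.345 / 1.826 = 0.1889.
Q·(S₀ − S) = 31100 × (414 − 2.72) × 10⁻³ = 12791 kg/d removed.
So the net sludge growth is P_X = 0.1889 × 12791 = 2417 kg VSS/d.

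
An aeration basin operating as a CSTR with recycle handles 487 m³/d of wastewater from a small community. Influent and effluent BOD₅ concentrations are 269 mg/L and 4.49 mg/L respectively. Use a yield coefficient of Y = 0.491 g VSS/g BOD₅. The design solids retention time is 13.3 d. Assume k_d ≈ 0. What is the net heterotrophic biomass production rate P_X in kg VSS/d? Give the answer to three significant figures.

With endogenous decay neglected, the observed yield equals the true yield: Y_obs = Y = 0.491 g VSS/g BOD₅.
ΔS = 269 − 4.49 = 264.5 mg/L, so the substrate removal rate is 487 × 264.5/1000 = 128.8 kg BOD₅/d.
Net biomass production P_X = Y_obs × Q·(S₀ − S) = 0.4910 × 128.8 = 63.25 kg VSS/d.

P_X ≈ 63.2 kg VSS/d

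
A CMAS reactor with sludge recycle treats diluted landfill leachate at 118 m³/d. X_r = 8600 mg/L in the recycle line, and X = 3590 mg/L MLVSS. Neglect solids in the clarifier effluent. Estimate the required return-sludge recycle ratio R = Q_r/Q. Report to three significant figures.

R ≈ 0.717

Mass balance around the secondary clarifier (neglecting effluent solids): R = X / (X_r − X) = 3590 / (8600 − 3590) = 0.7166.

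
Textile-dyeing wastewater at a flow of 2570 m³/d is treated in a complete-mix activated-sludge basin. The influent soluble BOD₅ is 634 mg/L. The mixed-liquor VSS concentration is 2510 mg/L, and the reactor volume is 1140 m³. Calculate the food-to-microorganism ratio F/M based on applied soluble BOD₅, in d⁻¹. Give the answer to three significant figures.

Food-to-microorganism ratio F/M = Q S₀ / (V X) = 2570 × 634 / (1140 × 2510) = 0.5694 d⁻¹.

F/M ≈ 0.569 d⁻¹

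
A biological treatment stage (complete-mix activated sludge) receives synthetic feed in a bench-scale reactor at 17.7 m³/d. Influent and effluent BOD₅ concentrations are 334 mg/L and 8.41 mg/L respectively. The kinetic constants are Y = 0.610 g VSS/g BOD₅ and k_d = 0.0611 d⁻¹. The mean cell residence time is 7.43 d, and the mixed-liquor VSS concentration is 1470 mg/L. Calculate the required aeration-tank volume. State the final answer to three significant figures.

V ≈ 12.2 m³

Rearranging the biomass balance for a CMAS with decay, V = Y·Q·ΔS·θ_c / [X·(1+k_d θ_c)] = 0.610 × 17.7 × (334 − 8.41) × 7.43 / [1470 × (1 + 0.0611 × 7.43)] = 2.61×10^4 / 2137 = 12.22 m³.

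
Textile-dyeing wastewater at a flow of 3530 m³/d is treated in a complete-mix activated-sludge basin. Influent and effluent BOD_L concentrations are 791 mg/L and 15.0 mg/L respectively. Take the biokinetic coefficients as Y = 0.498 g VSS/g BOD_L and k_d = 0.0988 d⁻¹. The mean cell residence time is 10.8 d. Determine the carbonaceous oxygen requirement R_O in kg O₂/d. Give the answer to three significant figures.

R_O ≈ 1800 kg O₂/d

The observed yield is Y_obs = Y/(1 + k_d·θ_c) = 0.498 / (1 + 0.0988 × 10.8) = 0.498 / 2.067 = 0.2409 g VSS per g BOD_L removed.
Mass of BOD_L removed per day: Q(S₀ − S) = 3530 × 776.0 g/m³ = 2739 kg/d.
Biomass synthesised: P_X = Y_obs × 2739 = 660.0 kg VSS/d.
Carbonaceous O₂ demand = substrate oxidised − cell-mass equivalent = 2739 − 1.42 × 660.0 = 1802 kg O₂/d.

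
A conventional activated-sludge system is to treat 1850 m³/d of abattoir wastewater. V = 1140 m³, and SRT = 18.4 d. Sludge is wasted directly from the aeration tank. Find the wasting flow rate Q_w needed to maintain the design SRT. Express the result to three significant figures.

For wasting at MLVSS concentration, Q_w = V/θ_c = 1140/18.4 = 61.96 m³/d.

Q_w ≈ 62.0 m³/d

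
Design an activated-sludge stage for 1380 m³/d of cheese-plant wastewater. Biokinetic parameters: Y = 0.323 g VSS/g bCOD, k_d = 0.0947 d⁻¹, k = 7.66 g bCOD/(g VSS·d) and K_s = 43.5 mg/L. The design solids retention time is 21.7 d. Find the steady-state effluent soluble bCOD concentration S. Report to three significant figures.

Effluent substrate depends only on kinetics and SRT: S = K_s(1 + k_d θ_c) / [θ_c(Yk − k_d) − 1] = 43.5 × (1 + 0.0947 × 21.7) / [21.7 × (0.323 × 7.66 − 0.0947) − 1] = 132.9 / 50.63 = 2.625 mg/L.

S ≈ 2.62 mg/L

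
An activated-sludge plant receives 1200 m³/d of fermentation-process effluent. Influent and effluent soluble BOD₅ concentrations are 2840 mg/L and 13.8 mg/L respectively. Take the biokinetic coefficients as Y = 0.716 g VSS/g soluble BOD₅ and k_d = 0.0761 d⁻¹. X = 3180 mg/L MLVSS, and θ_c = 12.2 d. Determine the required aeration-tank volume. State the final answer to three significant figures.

Rearranging the biomass balance for a CMAS with decay, V = Y·Q·ΔS·θ_c / [X·(1+k_d θ_c)] = 0.716 × 1200 × (2840 − 13.8) × 12.2 / [3180 × (1 + 0.0761 × 12.2)] = 2.96×10^7 / 6132 = 4831 m³.

V ≈ 4830 m³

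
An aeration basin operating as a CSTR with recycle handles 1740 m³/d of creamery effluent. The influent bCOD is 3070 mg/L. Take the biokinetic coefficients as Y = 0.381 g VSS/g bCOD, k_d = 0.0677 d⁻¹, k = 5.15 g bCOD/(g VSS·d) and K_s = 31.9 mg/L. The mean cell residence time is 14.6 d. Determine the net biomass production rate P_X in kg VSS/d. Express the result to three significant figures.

P_X ≈ 1020 kg VSS/d

From the Monod/SRT balance for a CMAS, S = K_s·(1+k_d θ_c)/[θ_c·(Y k − k_d) − 1] = 31.9 × (1 + 0.0677 × 14.6) / [14.6 × (0.381 × 5.15 − 0.0677) − 1] = 63.43 / 26.66 = 2.379 mg/L.
Correct the yield for decay: Y_obs = Y/(1 + k_d θ_c) = 0.381 / (1 + 0.0677 × 14.6) = 0.381 / 1.988 = 0.1916.
Q·(S₀ − S) = 1740 × (3070 − 2.38) × 10⁻³ = 5338 kg/d removed.
Biomass produced: P_X = Y_obs·Q·ΔS = 0.1916 × 5338 ≈ 1023 kg VSS/d.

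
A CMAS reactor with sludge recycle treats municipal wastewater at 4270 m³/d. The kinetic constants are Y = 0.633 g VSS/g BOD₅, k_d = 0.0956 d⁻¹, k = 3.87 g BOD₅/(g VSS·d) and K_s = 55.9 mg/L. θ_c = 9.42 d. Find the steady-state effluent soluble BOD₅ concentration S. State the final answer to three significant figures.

S ≈ 5.02 mg/L

For a completely mixed reactor with recycle the Lawrence–McCarty relation gives S = K_s·(1 + k_d·θ_c) / [θ_c·(Y·k − k_d) − 1] = 55.9 × (1 + 0.0956 × 9.42) / [9.42 × (0.633 × 3.87 − 0.0956) − 1] = 106.2 / 21.18 = 5.017 mg/L.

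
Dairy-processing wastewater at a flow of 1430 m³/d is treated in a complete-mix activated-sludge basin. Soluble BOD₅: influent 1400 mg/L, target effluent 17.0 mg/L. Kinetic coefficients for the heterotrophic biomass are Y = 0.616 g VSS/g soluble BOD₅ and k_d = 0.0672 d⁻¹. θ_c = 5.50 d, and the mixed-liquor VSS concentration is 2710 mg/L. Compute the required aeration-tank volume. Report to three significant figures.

V ≈ 1810 m³

Steady-state biomass mass balance: V·X·(1 + k_d·θ_c) = Y·Q·(S₀ − S)·θ_c, so V = 0.616 × 1430 × (1400 − 17.0) × 5.50 / [2710 × (1 + 0.0672 × 5.50)] = 6.7×10^6 / 3712 = 1805 m³.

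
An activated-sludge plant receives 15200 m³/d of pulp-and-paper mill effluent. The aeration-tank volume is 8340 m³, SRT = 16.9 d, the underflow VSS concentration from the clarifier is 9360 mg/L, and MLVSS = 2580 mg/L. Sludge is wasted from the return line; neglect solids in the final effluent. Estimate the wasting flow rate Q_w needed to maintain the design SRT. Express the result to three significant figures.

θ_c = V·X/(Q_w·X_r) when wasting from the recycle, so Q_w = V·X/(θ_c·X_r) = 8340 × 2580 / (16.9 × 9360) = 136.0 m³/d.

Q_w ≈ 136 m³/d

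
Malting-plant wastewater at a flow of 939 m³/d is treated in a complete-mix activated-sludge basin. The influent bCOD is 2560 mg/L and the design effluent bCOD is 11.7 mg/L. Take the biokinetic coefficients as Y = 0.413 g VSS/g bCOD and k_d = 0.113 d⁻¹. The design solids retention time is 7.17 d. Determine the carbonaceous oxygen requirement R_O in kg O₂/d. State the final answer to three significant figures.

The observed yield is Y_obs = Y/(1 + k_d·θ_c) = 0.413 / (1 + 0.113 × 7.17) = 0.413 / 1.810 = 0.2282 g VSS per g bCOD removed.
Mass of bCOD removed per day: Q(S₀ − S) = 939 × 2548 g/m³ = 2393 kg/d.
Biomass synthesised: P_X = Y_obs × 2393 = 545.9 kg VSS/d.
R_O = Q·(S₀ − S) − 1.42·P_X = 2393 − 1.42 × 545.9 = 1618 kg O₂/d.

R_O ≈ 1620 kg O₂/d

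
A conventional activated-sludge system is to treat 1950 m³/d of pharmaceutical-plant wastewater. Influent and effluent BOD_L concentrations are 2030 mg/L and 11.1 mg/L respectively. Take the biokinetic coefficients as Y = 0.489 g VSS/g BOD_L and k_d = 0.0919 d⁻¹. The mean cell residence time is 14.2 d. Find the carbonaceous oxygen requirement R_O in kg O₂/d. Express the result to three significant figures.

R_O ≈ 2750 kg O₂/d

Observed yield with endogenous decay: Y_obs = Y / (1 + k_d·θ_c) = 0.489 / (1 + 0.0919 × 14.2) = 0.489 / 2.305 = 0.2121 g VSS/g BOD_L.
Q·(S₀ − S) = 1950 × (2030 − 11.1) × 10⁻³ = 3937 kg/d removed.
Net sludge production P_X = 0.2121 × 3937 = 835.2 kg VSS/d.
R_O = Q·(S₀ − S) − 1.42·P_X = 3937 − 1.42 × 835.2 = 2751 kg O₂/d.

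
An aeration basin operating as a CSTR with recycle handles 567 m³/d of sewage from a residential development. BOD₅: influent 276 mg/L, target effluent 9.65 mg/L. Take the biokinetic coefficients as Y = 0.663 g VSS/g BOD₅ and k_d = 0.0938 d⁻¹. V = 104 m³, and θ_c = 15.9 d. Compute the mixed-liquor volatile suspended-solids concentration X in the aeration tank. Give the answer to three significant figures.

X ≈ 6140 mg/L

X = Y·Q·ΔS·θ_c / [V·(1 + k_d θ_c)] = 0.663 × 567 × (276 − 9.65) × 15.9 / [104 × (1 + 0.0938 × 15.9)] = 6144 mg/L.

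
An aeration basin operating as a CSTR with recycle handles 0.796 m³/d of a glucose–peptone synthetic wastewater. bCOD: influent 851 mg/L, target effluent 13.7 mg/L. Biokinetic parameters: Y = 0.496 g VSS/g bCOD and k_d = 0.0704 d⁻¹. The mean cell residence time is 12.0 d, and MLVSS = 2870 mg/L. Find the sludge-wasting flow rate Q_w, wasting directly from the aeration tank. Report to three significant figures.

Steady-state biomass mass balance: V·X·(1 + k_d·θ_c) = Y·Q·(S₀ − S)·θ_c, so V = 0.496 × 0.796 × (851 − 13.7) × 12.0 / [2870 × (1 + 0.0704 × 12.0)] = 3.97×10^3 / 5295 = 0.7492 m³.
For wasting at MLVSS concentration, Q_w = V/θ_c = 0.7492/12.0 = 0.06244 m³/d.

Q_w ≈ 0.0624 m³/d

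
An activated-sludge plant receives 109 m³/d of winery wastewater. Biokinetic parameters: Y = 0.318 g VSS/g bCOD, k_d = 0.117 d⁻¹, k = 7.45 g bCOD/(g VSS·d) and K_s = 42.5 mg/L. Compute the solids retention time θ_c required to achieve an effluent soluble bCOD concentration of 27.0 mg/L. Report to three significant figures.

θ_c ≈ 1.24 d

Specific growth rate at S = 27.0 mg/L: μ = YkS/(K_s+S) = 0.318·7.45·27.0/(42.5+27.0) = 0.9204 d⁻¹.
1/θ_c = 0.9204 − 0.117 = 0.8034 d⁻¹, so θ_c = 1.245 d.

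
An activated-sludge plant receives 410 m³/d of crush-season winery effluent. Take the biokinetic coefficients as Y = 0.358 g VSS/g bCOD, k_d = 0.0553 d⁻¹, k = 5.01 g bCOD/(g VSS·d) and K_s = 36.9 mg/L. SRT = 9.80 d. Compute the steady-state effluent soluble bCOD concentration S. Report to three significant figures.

S ≈ 3.55 mg/L

From the Monod/SRT balance for a CMAS, S = K_s·(1+k_d θ_c)/[θ_c·(Y k − k_d) − 1] = 36.9 × (1 + 0.0553 × 9.80) / [9.80 × (0.358 × 5.01 − 0.0553) − 1] = 56.90 / 16.04 = 3.548 mg/L.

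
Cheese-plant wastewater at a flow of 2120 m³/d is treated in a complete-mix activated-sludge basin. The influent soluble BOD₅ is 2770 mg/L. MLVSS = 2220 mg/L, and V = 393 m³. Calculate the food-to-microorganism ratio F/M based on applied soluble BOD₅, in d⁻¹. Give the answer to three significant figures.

F/M ≈ 6.73 d⁻¹

F/M = Q·S₀ / (V·X) = 2120 × 2770 / (393.0 × 2220) = 6.731 g soluble BOD₅·(g VSS·d)⁻¹.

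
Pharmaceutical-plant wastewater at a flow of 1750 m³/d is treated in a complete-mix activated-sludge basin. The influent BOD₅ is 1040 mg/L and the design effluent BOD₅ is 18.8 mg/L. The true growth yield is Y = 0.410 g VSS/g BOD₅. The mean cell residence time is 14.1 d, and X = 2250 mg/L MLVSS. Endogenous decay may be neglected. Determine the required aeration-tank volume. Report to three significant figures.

V·X = Y·Q·ΔS·θ_c gives V = 0.410 × 1750 × (1040 − 18.8) × 14.1 / 2250 = 4592 m³.

V ≈ 4590 m³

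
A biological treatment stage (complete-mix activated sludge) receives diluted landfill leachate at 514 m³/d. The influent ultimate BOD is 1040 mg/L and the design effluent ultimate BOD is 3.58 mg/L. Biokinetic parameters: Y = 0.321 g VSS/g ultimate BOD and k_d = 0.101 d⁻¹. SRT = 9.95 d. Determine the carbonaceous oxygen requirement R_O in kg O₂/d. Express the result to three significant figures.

R_O ≈ 412 kg O₂/d

Observed yield with endogenous decay: Y_obs = Y / (1 + k_d·θ_c) = 0.321 / (1 + 0.101 × 9.95) = 0.321 / 2.005 = 0.1601 g VSS/g ultimate BOD.
Substrate removed = Q·(S₀ − S) = 514 m³/d × (1040 − 3.58) g/m³ = 5.33×10^5 g/d = 532.7 kg/d.
P_X = Y_obs·Q·(S₀ − S) = 0.1601 × 532.7 = 85.29 kg VSS/d.
R_O = Q·ΔS − 1.42 P_X = 532.7 − 121.1 = 411.6 kg O₂/d.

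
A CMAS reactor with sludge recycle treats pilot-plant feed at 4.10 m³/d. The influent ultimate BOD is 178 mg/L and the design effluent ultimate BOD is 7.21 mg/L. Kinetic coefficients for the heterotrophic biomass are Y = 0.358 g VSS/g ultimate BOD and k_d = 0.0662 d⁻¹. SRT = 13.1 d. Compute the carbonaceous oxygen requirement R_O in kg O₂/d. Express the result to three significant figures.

Correct the yield for decay: Y_obs = Y/(1 + k_d θ_c) = 0.358 / (1 + 0.0662 × 13.1) = 0.358 / 1.867 = 0.1917.
Substrate removed = Q·(S₀ − S) = 4.10 m³/d × (178 − 7.21) g/m³ = 7×10^2 g/d = 0.7002 kg/d.
Net sludge production P_X = 0.1917 × 0.7002 = 0.1343 kg VSS/d.
R_O = Q·ΔS − 1.42 P_X = 0.7002 − 0.1906 = 0.5096 kg O₂/d.

R_O ≈ 0.510 kg O₂/d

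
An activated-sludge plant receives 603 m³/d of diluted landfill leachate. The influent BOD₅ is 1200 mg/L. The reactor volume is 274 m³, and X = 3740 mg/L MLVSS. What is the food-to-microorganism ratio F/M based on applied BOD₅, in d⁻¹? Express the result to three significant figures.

F/M = applied load / biomass = Q·S₀/(V·X) = 603 × 1200 / (274.0 × 3740) = 0.7061 d⁻¹.

F/M ≈ 0.706 d⁻¹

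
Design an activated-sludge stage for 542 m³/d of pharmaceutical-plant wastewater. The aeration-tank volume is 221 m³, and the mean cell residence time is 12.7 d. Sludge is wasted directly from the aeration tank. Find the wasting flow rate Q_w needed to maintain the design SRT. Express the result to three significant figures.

Q_w ≈ 17.4 m³/d

Wasting from the aeration tank: Q_w = V / θ_c = 221.0 / 12.7 = 17.40 m³/d.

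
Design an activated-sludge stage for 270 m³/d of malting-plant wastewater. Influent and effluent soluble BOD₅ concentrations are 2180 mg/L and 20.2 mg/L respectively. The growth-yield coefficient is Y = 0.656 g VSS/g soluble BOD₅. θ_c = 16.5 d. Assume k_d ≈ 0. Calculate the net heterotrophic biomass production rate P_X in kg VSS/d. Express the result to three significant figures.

P_X ≈ 383 kg VSS/d

With endogenous decay neglected, the observed yield equals the true yield: Y_obs = Y = 0.656 g VSS/g soluble BOD₅.
Substrate removed = Q·(S₀ − S) = 270 m³/d × (2180 − 20.2) g/m³ = 5.83×10^5 g/d = 583.1 kg/d.
Biomass produced: P_X = Y_obs·Q·ΔS = 0.6560 × 583.1 ≈ 382.5 kg VSS/d.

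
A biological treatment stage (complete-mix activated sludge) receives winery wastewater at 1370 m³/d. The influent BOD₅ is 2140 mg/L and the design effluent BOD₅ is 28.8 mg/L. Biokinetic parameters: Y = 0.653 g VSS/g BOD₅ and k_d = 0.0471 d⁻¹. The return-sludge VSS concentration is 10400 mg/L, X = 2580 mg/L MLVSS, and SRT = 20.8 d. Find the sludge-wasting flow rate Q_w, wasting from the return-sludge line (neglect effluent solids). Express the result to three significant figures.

Q_w ≈ 91.7 m³/d

Rearranging the biomass balance for a CMAS with decay, V = Y·Q·ΔS·θ_c / [X·(1+k_d θ_c)] = 0.653 × 1370 × (2140 − 28.8) × 20.8 / [2580 × (1 + 0.0471 × 20.8)] = 3.93×10^7 / 5108 = 7692 m³.
Wasting from the return line (neglecting effluent solids): Q_w = V·X / (θ_c·X_r) = 7692 × 2580 / (20.8 × 10400) = 91.73 m³/d.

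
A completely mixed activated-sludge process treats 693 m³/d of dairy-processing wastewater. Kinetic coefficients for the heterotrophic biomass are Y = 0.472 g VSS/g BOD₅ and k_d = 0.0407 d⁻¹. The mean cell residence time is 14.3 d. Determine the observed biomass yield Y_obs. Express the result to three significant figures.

Y_obs ≈ 0.298 g VSS/g BOD₅

The observed yield is Y_obs = Y/(1 + k_d·θ_c) = 0.472 / (1 + 0.0407 × 14.3) = 0.472 / 1.582 = 0.2984 g VSS per g BOD₅ removed.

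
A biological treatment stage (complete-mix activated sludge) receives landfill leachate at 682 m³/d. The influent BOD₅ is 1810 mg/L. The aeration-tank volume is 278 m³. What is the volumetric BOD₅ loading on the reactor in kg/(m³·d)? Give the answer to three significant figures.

Applied BOD₅ load per unit volume = Q·S₀/V = (682 × 1810/1000)/278.0 = 4.440 kg BOD₅·m⁻³·d⁻¹.

L_v ≈ 4.44 kg BOD₅/(m³·d)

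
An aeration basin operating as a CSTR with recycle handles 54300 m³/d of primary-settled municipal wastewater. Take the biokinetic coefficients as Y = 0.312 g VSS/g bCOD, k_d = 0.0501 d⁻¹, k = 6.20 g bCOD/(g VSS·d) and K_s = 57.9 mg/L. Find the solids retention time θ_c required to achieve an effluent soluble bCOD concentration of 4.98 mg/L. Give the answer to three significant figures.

Specific growth rate at S = 4.98 mg/L: μ = YkS/(K_s+S) = 0.312·6.20·4.98/(57.9+4.98) = 0.1532 d⁻¹.
θ_c = 1/(μ − k_d) = 1/(0.1532 − 0.0501) = 1/0.1031 = 9.699 d.

θ_c ≈ 9.70 d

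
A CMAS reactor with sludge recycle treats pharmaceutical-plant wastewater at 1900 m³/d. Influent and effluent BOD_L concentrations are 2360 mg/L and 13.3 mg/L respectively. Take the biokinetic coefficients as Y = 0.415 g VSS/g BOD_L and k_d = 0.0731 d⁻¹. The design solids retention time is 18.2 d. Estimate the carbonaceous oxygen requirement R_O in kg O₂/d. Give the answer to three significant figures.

R_O ≈ 3330 kg O₂/d

The observed yield is Y_obs = Y/(1 + k_d·θ_c) = 0.415 / (1 + 0.0731 × 18.2) = 0.415 / 2.330 = 0.1781 g VSS per g BOD_L removed.
Mass of BOD_L removed per day: Q(S₀ − S) = 1900 × 2347 g/m³ = 4459 kg/d.
Net sludge production P_X = 0.1781 × 4459 = 794.0 kg VSS/d.
R_O = Q·(S₀ − S) − 1.42·P_X = 4459 − 1.42 × 794.0 = 3331 kg O₂/d.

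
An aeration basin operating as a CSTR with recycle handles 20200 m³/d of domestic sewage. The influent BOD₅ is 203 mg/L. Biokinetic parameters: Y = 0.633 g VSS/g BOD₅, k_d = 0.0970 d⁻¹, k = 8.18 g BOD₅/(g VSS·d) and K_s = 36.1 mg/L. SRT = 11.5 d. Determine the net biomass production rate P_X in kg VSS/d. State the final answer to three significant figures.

P_X ≈ 1220 kg VSS/d

From the Monod/SRT balance for a CMAS, S = K_s·(1+k_d θ_c)/[θ_c·(Y k − k_d) − 1] = 36.1 × (1 + 0.0970 × 11.5) / [11.5 × (0.633 × 8.18 − 0.0970) − 1] = 76.37 / 57.43 = 1.330 mg/L.
Y_obs = Y / (1 + k_d θ_c) = 0.633 / (1 + 0.0970 × 11.5) = 0.633 / 2.115 = 0.2992.
Mass of BOD₅ removed per day: Q(S₀ − S) = 20200 × 201.7 g/m³ = 4074 kg/d.
Biomass produced: P_X = Y_obs·Q·ΔS = 0.2992 × 4074 ≈ 1219 kg VSS/d.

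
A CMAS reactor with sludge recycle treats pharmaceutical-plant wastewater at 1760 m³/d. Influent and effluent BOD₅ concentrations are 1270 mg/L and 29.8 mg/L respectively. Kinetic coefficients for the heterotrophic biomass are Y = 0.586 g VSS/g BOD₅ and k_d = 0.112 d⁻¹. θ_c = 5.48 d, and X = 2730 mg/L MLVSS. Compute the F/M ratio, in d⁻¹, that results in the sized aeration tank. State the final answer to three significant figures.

Rearranging the biomass balance for a CMAS with decay, V = Y·Q·ΔS·θ_c / [X·(1+k_d θ_c)] = 0.586 × 1760 × (1270 − 29.8) × 5.48 / [2730 × (1 + 0.112 × 5.48)] = 7.01×10^6 / 4406 = 1591 m³.
Food-to-microorganism ratio F/M = Q S₀ / (V X) = 1760 × 1270 / (1591 × 2730) = 0.5146 d⁻¹.

F/M ≈ 0.515 d⁻¹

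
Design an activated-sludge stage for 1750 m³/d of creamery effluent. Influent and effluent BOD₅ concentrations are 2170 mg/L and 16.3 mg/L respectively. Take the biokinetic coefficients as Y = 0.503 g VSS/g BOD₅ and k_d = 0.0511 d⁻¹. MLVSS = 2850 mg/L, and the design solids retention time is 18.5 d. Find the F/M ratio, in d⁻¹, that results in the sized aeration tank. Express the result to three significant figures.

From the SRT design equation V = Y Q (S₀−S) θ_c / [X (1 + k_d θ_c)] = 0.503 × 1750 × (2170 − 16.3) × 18.5 / [2850 × (1 + 0.0511 × 18.5)] = 3.51×10^7 / 5544 = 6326 m³.
F/M = Q·S₀ / (V·X) = 1750 × 2170 / (6326 × 2850) = 0.2106 g BOD₅·(g VSS·d)⁻¹.

F/M ≈ 0.211 d⁻¹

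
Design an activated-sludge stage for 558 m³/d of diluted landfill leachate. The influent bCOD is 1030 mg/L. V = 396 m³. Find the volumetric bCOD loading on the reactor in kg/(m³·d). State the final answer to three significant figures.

L_v ≈ 1.45 kg bCOD/(m³·d)

L_v = Q S₀ / V = 558 × 1030 × 10⁻³ / 396.0 = 1.451 kg/(m³·d).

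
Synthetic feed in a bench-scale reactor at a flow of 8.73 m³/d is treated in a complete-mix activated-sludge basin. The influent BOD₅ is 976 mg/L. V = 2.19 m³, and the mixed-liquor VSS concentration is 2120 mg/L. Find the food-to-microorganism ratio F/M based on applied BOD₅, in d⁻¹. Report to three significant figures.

F/M ≈ 1.84 d⁻¹

Food-to-microorganism ratio F/M = Q S₀ / (V X) = 8.73 × 976 / (2.190 × 2120) = 1.835 d⁻¹.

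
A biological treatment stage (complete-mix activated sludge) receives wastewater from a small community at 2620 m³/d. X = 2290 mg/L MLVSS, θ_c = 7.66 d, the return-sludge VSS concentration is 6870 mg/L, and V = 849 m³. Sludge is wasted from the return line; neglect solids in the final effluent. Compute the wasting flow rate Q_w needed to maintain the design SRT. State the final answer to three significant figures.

Q_w = (V·X)/(θ_c X_r) = 849.0 × 2290 / (7.66 × 6870) = 36.95 m³/d.

Q_w ≈ 36.9 m³/d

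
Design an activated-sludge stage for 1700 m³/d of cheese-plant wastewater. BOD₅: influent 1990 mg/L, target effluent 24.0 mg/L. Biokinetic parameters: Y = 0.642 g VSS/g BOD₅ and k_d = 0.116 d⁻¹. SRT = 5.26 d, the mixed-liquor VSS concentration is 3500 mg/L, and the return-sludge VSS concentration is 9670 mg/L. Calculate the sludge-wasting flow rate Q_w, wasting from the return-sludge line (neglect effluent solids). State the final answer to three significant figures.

Q_w ≈ 138 m³/d

Steady-state biomass mass balance: V·X·(1 + k_d·θ_c) = Y·Q·(S₀ − S)·θ_c, so V = 0.642 × 1700 × (1990 − 24.0) × 5.26 / [3500 × (1 + 0.116 × 5.26)] = 1.13×10^7 / 5636 = 2003 m³.
Q_w = (V·X)/(θ_c X_r) = 2003 × 3500 / (5.26 × 9670) = 137.8 m³/d.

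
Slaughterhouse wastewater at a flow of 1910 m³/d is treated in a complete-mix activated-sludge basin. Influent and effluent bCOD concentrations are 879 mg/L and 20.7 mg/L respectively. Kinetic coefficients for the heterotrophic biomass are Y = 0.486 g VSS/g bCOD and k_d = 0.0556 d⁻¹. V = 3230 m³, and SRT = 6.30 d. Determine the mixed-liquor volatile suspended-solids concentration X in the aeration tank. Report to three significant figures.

X ≈ 1150 mg/L

Solving the biomass balance for X: X = Y Q (S₀−S) θ_c / [V (1+k_d θ_c)] = 0.486 × 1910 × (879 − 20.7) × 6.30 / [3230 × (1 + 0.0556 × 6.30)] = 1151 mg/L.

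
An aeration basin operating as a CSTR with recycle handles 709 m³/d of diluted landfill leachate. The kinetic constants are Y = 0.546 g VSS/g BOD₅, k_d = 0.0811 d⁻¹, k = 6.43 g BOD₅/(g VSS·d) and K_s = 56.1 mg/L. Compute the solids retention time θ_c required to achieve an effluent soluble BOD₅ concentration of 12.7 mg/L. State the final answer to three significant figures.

At the target effluent, Y k S/(K_s+S) = 0.546×6.43×12.7/68.80 = 0.6481 d⁻¹.
θ_c = 1/(μ − k_d) = 1/(0.6481 − 0.0811) = 1/0.5670 = 1.764 d.

θ_c ≈ 1.76 d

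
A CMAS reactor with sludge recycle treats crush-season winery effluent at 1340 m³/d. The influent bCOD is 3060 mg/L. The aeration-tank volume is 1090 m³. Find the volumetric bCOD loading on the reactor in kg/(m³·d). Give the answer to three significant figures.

L_v = Q S₀ / V = 1340 × 3060 × 10⁻³ / 1090 = 3.762 kg/(m³·d).

L_v ≈ 3.76 kg bCOD/(m³·d)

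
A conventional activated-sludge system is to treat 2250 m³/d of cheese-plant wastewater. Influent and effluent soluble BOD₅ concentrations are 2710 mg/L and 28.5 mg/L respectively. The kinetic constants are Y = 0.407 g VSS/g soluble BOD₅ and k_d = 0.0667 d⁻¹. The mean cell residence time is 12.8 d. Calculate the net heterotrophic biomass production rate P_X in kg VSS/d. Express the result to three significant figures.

P_X ≈ 1320 kg VSS/d

The observed yield is Y_obs = Y/(1 + k_d·θ_c) = 0.407 / (1 + 0.0667 × 12.8) = 0.407 / 1.854 = 0.2196 g VSS per g soluble BOD₅ removed.
Q·(S₀ − S) = 2250 × (2710 − 28.5) × 10⁻³ = 6033 kg/d removed.
So the net sludge growth is P_X = 0.2196 × 6033 = 1325 kg VSS/d.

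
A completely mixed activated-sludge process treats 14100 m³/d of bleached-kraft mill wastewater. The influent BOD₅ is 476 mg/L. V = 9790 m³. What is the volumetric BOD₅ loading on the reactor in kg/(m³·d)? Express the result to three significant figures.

L_v = Q S₀ / V = 14100 × 476 × 10⁻³ / 9790 = 0.6856 kg/(m³·d).

L_v ≈ 0.686 kg BOD₅/(m³·d)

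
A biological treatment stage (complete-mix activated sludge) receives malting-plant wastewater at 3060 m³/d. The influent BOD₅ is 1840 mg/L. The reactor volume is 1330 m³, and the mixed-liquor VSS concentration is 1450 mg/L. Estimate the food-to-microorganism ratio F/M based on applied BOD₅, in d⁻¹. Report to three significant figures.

F/M = Q·S₀ / (V·X) = 3060 × 1840 / (1330 × 1450) = 2.920 g BOD₅·(g VSS·d)⁻¹.

F/M ≈ 2.92 d⁻¹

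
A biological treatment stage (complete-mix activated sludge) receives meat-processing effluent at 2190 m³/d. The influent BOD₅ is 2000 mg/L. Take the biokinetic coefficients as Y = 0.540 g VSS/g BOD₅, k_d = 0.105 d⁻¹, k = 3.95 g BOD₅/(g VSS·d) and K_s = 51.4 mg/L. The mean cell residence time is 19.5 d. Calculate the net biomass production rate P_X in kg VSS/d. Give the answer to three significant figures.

P_X ≈ 775 kg VSS/d

Effluent substrate depends only on kinetics and SRT: S = K_s(1 + k_d θ_c) / [θ_c(Yk − k_d) − 1] = 51.4 × (1 + 0.105 × 19.5) / [19.5 × (0.540 × 3.95 − 0.105) − 1] = 156.6 / 38.55 = 4.064 mg/L.
Observed yield with endogenous decay: Y_obs = Y / (1 + k_d·θ_c) = 0.540 / (1 + 0.105 × 19.5) = 0.540 / 3.047 = 0.1772 g VSS/g BOD₅.
ΔS = 2000 − 4.06 = 1996 mg/L, so the substrate removal rate is 2190 × 1996/1000 = 4371 kg BOD₅/d.
Net biomass production P_X = Y_obs × Q·(S₀ − S) = 0.1772 × 4371 = 774.5 kg VSS/d.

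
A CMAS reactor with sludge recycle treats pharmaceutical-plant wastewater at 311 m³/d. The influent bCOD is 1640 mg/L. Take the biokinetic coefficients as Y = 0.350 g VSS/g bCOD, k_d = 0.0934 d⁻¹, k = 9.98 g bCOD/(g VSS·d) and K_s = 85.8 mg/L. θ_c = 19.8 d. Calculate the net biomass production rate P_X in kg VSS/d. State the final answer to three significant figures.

P_X ≈ 62.5 kg VSS/d

Effluent substrate depends only on kinetics and SRT: S = K_s(1 + k_d θ_c) / [θ_c(Yk − k_d) − 1] = 85.8 × (1 + 0.0934 × 19.8) / [19.8 × (0.350 × 9.98 − 0.0934) − 1] = 244.5 / 66.31 = 3.687 mg/L.
Y_obs = Y / (1 + k_d θ_c) = 0.350 / (1 + 0.0934 × 19.8) = 0.350 / 2.849 = 0.1228.
ΔS = 1640 − 3.69 = 1636 mg/L, so the substrate removal rate is 311 × 1636/1000 = 508.9 kg bCOD/d.
Net biomass production P_X = Y_obs × Q·(S₀ − S) = 0.1228 × 508.9 = 62.51 kg VSS/d.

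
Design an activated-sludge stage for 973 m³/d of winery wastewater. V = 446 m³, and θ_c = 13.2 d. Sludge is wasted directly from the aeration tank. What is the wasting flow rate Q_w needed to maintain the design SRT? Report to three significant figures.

Wasting from the aeration tank: Q_w = V / θ_c = 446.0 / 13.2 = 33.79 m³/d.

Q_w ≈ 33.8 m³/d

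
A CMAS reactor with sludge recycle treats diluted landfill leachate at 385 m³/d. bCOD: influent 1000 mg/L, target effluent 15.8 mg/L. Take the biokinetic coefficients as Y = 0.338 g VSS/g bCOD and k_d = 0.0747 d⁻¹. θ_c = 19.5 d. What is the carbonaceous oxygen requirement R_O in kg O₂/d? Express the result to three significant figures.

Correct the yield for decay: Y_obs = Y/(1 + k_d θ_c) = 0.338 / (1 + 0.0747 × 19.5) = 0.338 / 2.457 = 0.1376.
ΔS = 1000 − 15.8 = 984.2 mg/L, so the substrate removal rate is 385 × 984.2/1000 = 378.9 kg bCOD/d.
P_X = Y_obs·Q·(S₀ − S) = 0.1376 × 378.9 = 52.13 kg VSS/d.
Carbonaceous O₂ demand = substrate oxidised − cell-mass equivalent = 378.9 − 1.42 × 52.13 = 304.9 kg O₂/d.

R_O ≈ 305 kg O₂/d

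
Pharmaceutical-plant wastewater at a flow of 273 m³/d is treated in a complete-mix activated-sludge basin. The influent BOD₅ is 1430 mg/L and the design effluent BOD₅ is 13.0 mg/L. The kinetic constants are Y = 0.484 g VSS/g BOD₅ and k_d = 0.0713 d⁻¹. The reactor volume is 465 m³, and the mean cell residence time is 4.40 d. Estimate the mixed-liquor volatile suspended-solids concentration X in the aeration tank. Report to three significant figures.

X ≈ 1350 mg/L

From V·X·(1 + k_d·θ_c) = Y·Q·(S₀ − S)·θ_c: X = 0.484 × 273 × (1430 − 13.0) × 4.40 / [465 × (1 + 0.0713 × 4.40)] = 1349 mg/L.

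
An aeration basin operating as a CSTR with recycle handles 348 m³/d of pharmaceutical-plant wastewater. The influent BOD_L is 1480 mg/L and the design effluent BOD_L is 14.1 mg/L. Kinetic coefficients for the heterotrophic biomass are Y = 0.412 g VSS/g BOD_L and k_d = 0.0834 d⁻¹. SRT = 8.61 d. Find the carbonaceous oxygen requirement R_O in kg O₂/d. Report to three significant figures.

The observed yield is Y_obs = Y/(1 + k_d·θ_c) = 0.412 / (1 + 0.0834 × 8.61) = 0.412 / 1.718 = 0.2398 g VSS per g BOD_L removed.
ΔS = 1480 − 14.1 = 1466 mg/L, so the substrate removal rate is 348 × 1466/1000 = 510.1 kg BOD_L/d.
Net sludge production P_X = 0.2398 × 510.1 = 122.3 kg VSS/d.
Carbonaceous O₂ demand = substrate oxidised − cell-mass equivalent = 510.1 − 1.42 × 122.3 = 336.4 kg O₂/d.

R_O ≈ 336 kg O₂/d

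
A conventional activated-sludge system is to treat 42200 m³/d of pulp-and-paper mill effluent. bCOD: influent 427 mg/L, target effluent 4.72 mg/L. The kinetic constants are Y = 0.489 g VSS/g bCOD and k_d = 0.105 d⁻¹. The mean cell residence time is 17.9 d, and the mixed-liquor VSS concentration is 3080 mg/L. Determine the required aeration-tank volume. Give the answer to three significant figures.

V ≈ 17600 m³

Steady-state biomass mass balance: V·X·(1 + k_d·θ_c) = Y·Q·(S₀ − S)·θ_c, so V = 0.489 × 42200 × (427 − 4.72) × 17.9 / [3080 × (1 + 0.105 × 17.9)] = 1.56×10^8 / 8869 = 17588 m³.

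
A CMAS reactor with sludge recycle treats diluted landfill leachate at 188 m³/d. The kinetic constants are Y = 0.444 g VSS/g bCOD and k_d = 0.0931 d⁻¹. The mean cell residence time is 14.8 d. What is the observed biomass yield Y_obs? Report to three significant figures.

Y_obs ≈ 0.187 g VSS/g bCOD

Observed yield with endogenous decay: Y_obs = Y / (1 + k_d·θ_c) = 0.444 / (1 + 0.0931 × 14.8) = 0.444 / 2.378 = 0.1867 g VSS/g bCOD.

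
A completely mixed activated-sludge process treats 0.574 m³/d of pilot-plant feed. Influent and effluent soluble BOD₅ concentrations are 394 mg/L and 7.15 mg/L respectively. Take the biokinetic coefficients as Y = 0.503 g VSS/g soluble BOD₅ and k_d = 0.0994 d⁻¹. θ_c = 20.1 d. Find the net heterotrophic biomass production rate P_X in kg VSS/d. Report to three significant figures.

Correct the yield for decay: Y_obs = Y/(1 + k_d θ_c) = 0.503 / (1 + 0.0994 × 20.1) = 0.503 / 2.998 = 0.1678.
Substrate removed = Q·(S₀ − S) = 0.574 m³/d × (394 − 7.15) g/m³ = 2.22×10^2 g/d = 0.2221 kg/d.
So the net sludge growth is P_X = 0.1678 × 0.2221 = 0.03726 kg VSS/d.

P_X ≈ 0.0373 kg VSS/d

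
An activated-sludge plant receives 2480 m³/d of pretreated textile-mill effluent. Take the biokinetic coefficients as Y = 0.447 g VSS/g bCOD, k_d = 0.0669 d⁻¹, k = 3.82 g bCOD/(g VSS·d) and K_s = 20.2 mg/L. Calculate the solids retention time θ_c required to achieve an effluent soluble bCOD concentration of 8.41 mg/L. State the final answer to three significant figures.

From 1/θ_c = Y·k·S/(K_s + S) − k_d: Y·k·S/(K_s+S) = 0.447 × 3.82 × 8.41 / (20.2 + 8.41) = 0.5019 d⁻¹.
Then 1/θ_c = μ − k_d = 0.5019 − 0.0669 = 0.4350 d⁻¹, giving θ_c = 2.299 d.

θ_c ≈ 2.30 d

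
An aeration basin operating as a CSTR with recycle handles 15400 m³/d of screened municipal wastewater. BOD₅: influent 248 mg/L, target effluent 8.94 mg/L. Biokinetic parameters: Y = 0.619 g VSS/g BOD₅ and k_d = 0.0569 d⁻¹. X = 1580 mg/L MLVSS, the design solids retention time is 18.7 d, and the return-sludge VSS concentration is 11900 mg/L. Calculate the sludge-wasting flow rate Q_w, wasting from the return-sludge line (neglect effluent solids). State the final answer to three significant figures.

Q_w ≈ 92.8 m³/d

From the SRT design equation V = Y Q (S₀−S) θ_c / [X (1 + k_d θ_c)] = 0.619 × 15400 × (248 − 8.94) × 18.7 / [1580 × (1 + 0.0569 × 18.7)] = 4.26×10^7 / 3261 = 13067 m³.
Wasting from the return line (neglecting effluent solids): Q_w = V·X / (θ_c·X_r) = 13067 × 1580 / (18.7 × 11900) = 92.78 m³/d.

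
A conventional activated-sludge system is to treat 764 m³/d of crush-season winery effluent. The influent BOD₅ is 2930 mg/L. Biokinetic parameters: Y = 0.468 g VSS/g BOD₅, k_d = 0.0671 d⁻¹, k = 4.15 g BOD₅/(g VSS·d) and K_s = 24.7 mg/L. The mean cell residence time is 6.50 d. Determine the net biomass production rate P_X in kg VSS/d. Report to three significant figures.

Effluent substrate depends only on kinetics and SRT: S = K_s(1 + k_d θ_c) / [θ_c(Yk − k_d) − 1] = 24.7 × (1 + 0.0671 × 6.50) / [6.50 × (0.468 × 4.15 − 0.0671) − 1] = 35.47 / 11.19 = 3.171 mg/L.
Y_obs = Y / (1 + k_d θ_c) = 0.468 / (1 + 0.0671 × 6.50) = 0.468 / 1.436 = 0.3259.
Mass of BOD₅ removed per day: Q(S₀ − S) = 764 × 2927 g/m³ = 2236 kg/d.
Biomass produced: P_X = Y_obs·Q·ΔS = 0.3259 × 2236 ≈ 728.7 kg VSS/d.

P_X ≈ 729 kg VSS/d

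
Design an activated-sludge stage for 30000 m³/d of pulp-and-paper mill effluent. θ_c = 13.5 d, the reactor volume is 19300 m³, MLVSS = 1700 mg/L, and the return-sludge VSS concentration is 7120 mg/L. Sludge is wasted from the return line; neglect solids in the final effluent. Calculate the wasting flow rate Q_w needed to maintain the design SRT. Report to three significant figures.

Wasting from the return line (neglecting effluent solids): Q_w = V·X / (θ_c·X_r) = 19300 × 1700 / (13.5 × 7120) = 341.3 m³/d.

Q_w ≈ 341 m³/d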